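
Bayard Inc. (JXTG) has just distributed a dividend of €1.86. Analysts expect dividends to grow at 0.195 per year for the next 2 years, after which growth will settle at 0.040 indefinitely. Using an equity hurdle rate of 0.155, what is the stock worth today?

€21.92

Two-stage DDM. Project D₁…D_2 at 0.195, terminal growth 0.04, discount at r = 0.155.
D_1 = 2.2227
D_2 = 2.6561
Terminal value at t=2: TV = D_3/(r−g) = 2.7624/(0.155−0.04) = 24.0206
P₀ = 2.2227/(1+0.155)^1 + 2.6561/(1+0.155)^2 + 24.0206/(1+0.155)^2 = 21.9216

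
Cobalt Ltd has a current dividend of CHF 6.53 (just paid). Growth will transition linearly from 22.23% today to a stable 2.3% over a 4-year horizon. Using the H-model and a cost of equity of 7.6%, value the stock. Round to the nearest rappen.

H-model: P₀ = D₀[(1+g_L) + H(g_S−g_L)]/(r−g_L), with H = 4/2 = 2.
P₀ = 6.53 × [(1+0.023) + 2×(0.2223−0.023)] / (0.076−0.023)
   = 6.53 × 1.4216 / 0.053 = 175.1518

CHF 175.15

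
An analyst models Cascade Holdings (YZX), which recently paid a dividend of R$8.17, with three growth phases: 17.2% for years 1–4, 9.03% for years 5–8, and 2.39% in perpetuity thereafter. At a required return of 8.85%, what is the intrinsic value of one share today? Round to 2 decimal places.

R$258.74

Three-stage DDM. Project D₁…D_8; terminal Gordon value at t=8 with g = 0.0239; discount at r = 0.0885.
D_1 = 9.5752
D_2 = 11.2222
D_3 = 13.1524
D_4 = 15.4146
D_5 = 16.8065
D_6 = 18.3242
D_7 = 19.9789
D_8 = 21.7829
TV_8 = 22.3036/(0.0885−0.0239) = 345.2563
P₀ = Σ Dₜ/(1+r)ᵗ + TV_8/(1+r)^8 = 258.7423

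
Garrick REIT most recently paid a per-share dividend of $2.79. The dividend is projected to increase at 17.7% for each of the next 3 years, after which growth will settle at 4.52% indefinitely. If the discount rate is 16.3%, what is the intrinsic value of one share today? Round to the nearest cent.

Two-stage DDM. Project D₁…D_3 at 0.177, terminal growth 0.0452, discount at r = 0.163.
D_1 = 3.2838
D_2 = 3.8651
D_3 = 4.5492
Terminal value at t=3: TV = D_4/(r−g) = 4.7548/(0.163−0.0452) = 40.3634
P₀ = 3.2838/(1+0.163)^1 + 3.8651/(1+0.163)^2 + 4.5492/(1+0.163)^3 + 40.3634/(1+0.163)^3 = 34.2327

$34.23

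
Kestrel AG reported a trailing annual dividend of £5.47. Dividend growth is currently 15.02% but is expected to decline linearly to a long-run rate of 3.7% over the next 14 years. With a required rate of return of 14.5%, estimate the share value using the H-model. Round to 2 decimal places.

H-model: P₀ = D₀[(1+g_L) + H(g_S−g_L)]/(r−g_L), with H = 14/2 = 7.
P₀ = 5.47 × [(1+0.037) + 7×(0.1502−0.037)] / (0.145−0.037)
   = 5.47 × 1.8294 / 0.108 = 92.6557

£92.66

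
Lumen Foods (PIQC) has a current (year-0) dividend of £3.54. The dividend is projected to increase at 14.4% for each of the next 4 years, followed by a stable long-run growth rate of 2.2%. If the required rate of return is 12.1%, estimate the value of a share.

£54.54

Two-stage DDM. Project D₁…D_4 at 0.144, terminal growth 0.022, discount at r = 0.121.
D_1 = 4.0498
D_2 = 4.6329
D_3 = 5.3001
D_4 = 6.0633
Terminal value at t=4: TV = D_5/(r−g) = 6.1967/(0.121−0.022) = 62.5926
P₀ = 4.0498/(1+0.121)^1 + 4.6329/(1+0.121)^2 + 5.3001/(1+0.121)^3 + 6.0633/(1+0.121)^4 + 62.5926/(1+0.121)^4 = 54.5384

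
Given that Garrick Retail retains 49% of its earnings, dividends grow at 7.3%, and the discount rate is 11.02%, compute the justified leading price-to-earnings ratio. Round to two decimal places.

Payout ratio b = 1 − 0.49 = 0.51.
Justified leading P/E = b/(r−g) = 0.51/(0.1102−0.073) = 13.7097

13.71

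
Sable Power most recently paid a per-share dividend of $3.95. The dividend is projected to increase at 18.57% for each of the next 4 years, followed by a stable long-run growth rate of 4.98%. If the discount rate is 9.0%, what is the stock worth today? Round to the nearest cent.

$164.02

Two-stage DDM. Project D₁…D_4 at 0.1857, terminal growth 0.0498, discount at r = 0.09.
D_1 = 4.6835
D_2 = 5.5532
D_3 = 6.5845
D_4 = 7.8072
Terminal value at t=4: TV = D_5/(r−g) = 8.1960/(0.09−0.0498) = 203.8811
P₀ = 4.6835/(1+0.09)^1 + 5.5532/(1+0.09)^2 + 6.5845/(1+0.09)^3 + 7.8072/(1+0.09)^4 + 203.8811/(1+0.09)^4 = 164.0206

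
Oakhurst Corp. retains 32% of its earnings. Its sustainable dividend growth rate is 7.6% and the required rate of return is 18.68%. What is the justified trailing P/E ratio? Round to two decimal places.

6.60

Payout ratio b = 1 − 0.32 = 0.68.
Justified trailing P/E = b(1+g)/(r−g) = 0.68×(1+0.076)/(0.1868−0.076) = 6.6036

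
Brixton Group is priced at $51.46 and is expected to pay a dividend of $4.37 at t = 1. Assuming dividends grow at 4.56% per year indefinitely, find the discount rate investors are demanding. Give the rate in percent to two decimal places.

13.05%

Rearranging the constant-growth DDM: r = D₁/P₀ + g.
r = 4.3700 / 51.46 + 0.0456 = 0.08492 + 0.0456 = 0.13052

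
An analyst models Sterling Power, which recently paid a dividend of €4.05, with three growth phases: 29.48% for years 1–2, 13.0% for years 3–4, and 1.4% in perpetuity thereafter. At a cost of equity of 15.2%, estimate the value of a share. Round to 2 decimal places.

€55.78

Three-stage DDM. Project D₁…D_4; terminal Gordon value at t=4 with g = 0.014; discount at r = 0.152.
D_1 = 5.2439
D_2 = 6.7899
D_3 = 7.6725
D_4 = 8.6700
TV_4 = 8.7913/(0.152−0.014) = 63.7054
P₀ = Σ Dₜ/(1+r)ᵗ + TV_4/(1+r)^4 = 55.7811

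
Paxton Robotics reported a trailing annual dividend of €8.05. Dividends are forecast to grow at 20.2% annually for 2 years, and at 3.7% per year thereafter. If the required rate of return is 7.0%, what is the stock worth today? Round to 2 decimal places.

Two-stage DDM. Project D₁…D_2 at 0.202, terminal growth 0.037, discount at r = 0.07.
D_1 = 9.6761
D_2 = 11.6307
Terminal value at t=2: TV = D_3/(r−g) = 12.0610/(0.07−0.037) = 365.4851
P₀ = 9.6761/(1+0.07)^1 + 11.6307/(1+0.07)^2 + 365.4851/(1+0.07)^2 = 338.4306

€338.43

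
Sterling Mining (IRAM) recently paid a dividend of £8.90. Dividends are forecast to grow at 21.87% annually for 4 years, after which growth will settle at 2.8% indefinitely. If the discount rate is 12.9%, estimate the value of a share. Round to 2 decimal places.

£166.25

Two-stage DDM. Project D₁…D_4 at 0.2187, terminal growth 0.028, discount at r = 0.129.
D_1 = 10.8464
D_2 = 13.2185
D_3 = 16.1094
D_4 = 19.6326
Terminal value at t=4: TV = D_5/(r−g) = 20.1823/(0.129−0.028) = 199.8246
P₀ = 10.8464/(1+0.129)^1 + 13.2185/(1+0.129)^2 + 16.1094/(1+0.129)^3 + 19.6326/(1+0.129)^4 + 199.8246/(1+0.129)^4 = 166.2466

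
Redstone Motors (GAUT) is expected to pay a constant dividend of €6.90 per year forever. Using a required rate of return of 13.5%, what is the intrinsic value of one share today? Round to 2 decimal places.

€51.11

Zero-growth DDM (perpetuity): P₀ = D/r = 6.90 / 0.135 = 51.1111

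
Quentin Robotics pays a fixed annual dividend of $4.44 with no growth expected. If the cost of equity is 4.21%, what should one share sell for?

Zero-growth DDM (perpetuity): P₀ = D/r = 4.44 / 0.0421 = 105.4632

$105.46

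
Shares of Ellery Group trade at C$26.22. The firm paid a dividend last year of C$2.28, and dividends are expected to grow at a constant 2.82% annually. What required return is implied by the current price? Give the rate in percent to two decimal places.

11.76%

Rearranging the constant-growth DDM: r = D₁/P₀ + g.
D₁ = 2.28 × (1 + 0.0282) = 2.3443.
r = 2.3443 / 26.22 + 0.0282 = 0.08941 + 0.0282 = 0.11761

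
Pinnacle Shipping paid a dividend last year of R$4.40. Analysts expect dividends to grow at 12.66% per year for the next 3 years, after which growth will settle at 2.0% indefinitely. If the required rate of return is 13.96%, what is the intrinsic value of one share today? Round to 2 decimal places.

Two-stage DDM. Project D₁…D_3 at 0.1266, terminal growth 0.02, discount at r = 0.1396.
D_1 = 4.9570
D_2 = 5.5846
D_3 = 6.2916
Terminal value at t=3: TV = D_4/(r−g) = 6.4174/(0.1396−0.02) = 53.6576
P₀ = 4.9570/(1+0.1396)^1 + 5.5846/(1+0.1396)^2 + 6.2916/(1+0.1396)^3 + 53.6576/(1+0.1396)^3 = 49.1566

R$49.16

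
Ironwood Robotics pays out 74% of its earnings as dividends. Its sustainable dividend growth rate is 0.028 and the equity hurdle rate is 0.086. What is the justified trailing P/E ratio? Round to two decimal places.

13.12

Justified trailing P/E = b(1+g)/(r−g) = 0.74×(1+0.028)/(0.086−0.028) = 13.1159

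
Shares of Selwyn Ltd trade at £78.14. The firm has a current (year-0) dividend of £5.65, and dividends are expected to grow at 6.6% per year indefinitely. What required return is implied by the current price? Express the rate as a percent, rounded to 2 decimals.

14.31%

Rearranging the constant-growth DDM: r = D₁/P₀ + g.
D₁ = 5.65 × (1 + 0.066) = 6.0229.
r = 6.0229 / 78.14 + 0.066 = 0.07708 + 0.066 = 0.14308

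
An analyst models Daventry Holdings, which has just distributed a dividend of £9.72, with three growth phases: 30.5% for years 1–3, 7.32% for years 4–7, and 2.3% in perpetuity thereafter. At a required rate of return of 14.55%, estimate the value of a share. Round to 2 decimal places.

Three-stage DDM. Project D₁…D_7; terminal Gordon value at t=7 with g = 0.023; discount at r = 0.1455.
D_1 = 12.6846
D_2 = 16.5534
D_3 = 21.6022
D_4 = 23.1835
D_5 = 24.8805
D_6 = 26.7018
D_7 = 28.6563
TV_7 = 29.3154/(0.1455−0.023) = 239.3095
P₀ = Σ Dₜ/(1+r)ᵗ + TV_7/(1+r)^7 = 179.5002

£179.50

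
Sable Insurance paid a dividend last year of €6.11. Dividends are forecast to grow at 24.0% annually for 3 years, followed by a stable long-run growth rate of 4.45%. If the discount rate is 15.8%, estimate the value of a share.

€90.09

Two-stage DDM. Project D₁…D_3 at 0.24, terminal growth 0.0445, discount at r = 0.158.
D_1 = 7.5764
D_2 = 9.3947
D_3 = 11.6495
Terminal value at t=3: TV = D_4/(r−g) = 12.1679/(0.158−0.0445) = 107.2059
P₀ = 7.5764/(1+0.158)^1 + 9.3947/(1+0.158)^2 + 11.6495/(1+0.158)^3 + 107.2059/(1+0.158)^3 = 90.0895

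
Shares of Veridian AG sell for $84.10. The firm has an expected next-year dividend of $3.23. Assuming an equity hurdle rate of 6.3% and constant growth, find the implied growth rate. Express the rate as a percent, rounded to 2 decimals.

2.46%

From P₀ = D₁/(r − g), the implied growth is g = r − D₁/P₀.
g = 0.063 − 3.23/84.10 = 0.063 − 0.03841 = 0.02459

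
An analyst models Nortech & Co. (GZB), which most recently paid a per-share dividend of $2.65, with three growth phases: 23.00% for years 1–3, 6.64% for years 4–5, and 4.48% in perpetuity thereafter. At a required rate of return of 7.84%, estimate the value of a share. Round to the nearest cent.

Three-stage DDM. Project D₁…D_5; terminal Gordon value at t=5 with g = 0.0448; discount at r = 0.0784.
D_1 = 3.2595
D_2 = 4.0092
D_3 = 4.9313
D_4 = 5.2587
D_5 = 5.6079
TV_5 = 5.8592/(0.0784−0.0448) = 174.3795
P₀ = Σ Dₜ/(1+r)ᵗ + TV_5/(1+r)^5 = 137.6982

$137.70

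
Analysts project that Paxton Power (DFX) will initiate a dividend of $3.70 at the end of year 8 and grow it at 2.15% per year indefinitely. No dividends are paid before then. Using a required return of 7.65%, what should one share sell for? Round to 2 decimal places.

$40.16

Deferred-dividend DDM. At t=7 the remaining stream is a growing perpetuity with first payment D_8 = 3.70.
V_7 = D_8/(r−g) = 3.70/(0.0765−0.0215) = 67.2727
P₀ = V_7/(1+r)^7 = 67.2727/(1+0.0765)^7 = 40.1551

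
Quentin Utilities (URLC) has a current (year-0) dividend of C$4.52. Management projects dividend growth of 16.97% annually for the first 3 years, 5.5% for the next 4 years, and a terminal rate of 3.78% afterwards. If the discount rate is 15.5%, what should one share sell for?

C$57.90

Three-stage DDM. Project D₁…D_7; terminal Gordon value at t=7 with g = 0.0378; discount at r = 0.155.
D_1 = 5.2870
D_2 = 6.1843
D_3 = 7.2337
D_4 = 7.6316
D_5 = 8.0513
D_6 = 8.4941
D_7 = 8.9613
TV_7 = 9.3001/(0.155−0.0378) = 79.3520
P₀ = Σ Dₜ/(1+r)ᵗ + TV_7/(1+r)^7 = 57.8985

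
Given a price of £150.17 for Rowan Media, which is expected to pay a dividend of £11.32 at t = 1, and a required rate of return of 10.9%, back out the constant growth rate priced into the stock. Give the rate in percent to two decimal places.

3.36%

From P₀ = D₁/(r − g), the implied growth is g = r − D₁/P₀.
g = 0.109 − 11.32/150.17 = 0.109 − 0.07538 = 0.03362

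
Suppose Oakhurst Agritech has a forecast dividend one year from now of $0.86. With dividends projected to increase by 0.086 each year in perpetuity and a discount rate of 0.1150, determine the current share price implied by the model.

$29.66

Gordon growth model: P₀ = D₁/(r − g), with D₁ = 0.86 given directly.
P₀ = 0.8600 / (0.115 − 0.086) = 0.8600 / 0.029 = 29.6552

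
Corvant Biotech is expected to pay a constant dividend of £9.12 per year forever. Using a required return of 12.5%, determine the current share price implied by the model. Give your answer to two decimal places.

£72.96

Zero-growth DDM (perpetuity): P₀ = D/r = 9.12 / 0.125 = 72.9600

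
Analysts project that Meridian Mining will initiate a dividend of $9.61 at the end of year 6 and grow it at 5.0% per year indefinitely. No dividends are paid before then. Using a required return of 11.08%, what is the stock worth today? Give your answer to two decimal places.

Deferred-dividend DDM. At t=5 the remaining stream is a growing perpetuity with first payment D_6 = 9.61.
V_5 = D_6/(r−g) = 9.61/(0.1108−0.05) = 158.0592
P₀ = V_5/(1+r)^5 = 158.0592/(1+0.1108)^5 = 93.4632

$93.46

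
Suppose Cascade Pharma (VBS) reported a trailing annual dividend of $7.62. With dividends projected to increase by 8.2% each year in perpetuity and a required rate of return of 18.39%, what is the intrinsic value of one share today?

Gordon growth model: P₀ = D₁/(r − g). D₁ = 7.62 × (1 + 0.082) = 8.2448.
P₀ = 8.2448 / (0.1839 − 0.082) = 8.2448 / 0.1019 = 80.9111

$80.91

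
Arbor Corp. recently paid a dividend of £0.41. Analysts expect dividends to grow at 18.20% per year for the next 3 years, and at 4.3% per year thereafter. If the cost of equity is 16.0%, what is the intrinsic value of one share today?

Two-stage DDM. Project D₁…D_3 at 0.182, terminal growth 0.043, discount at r = 0.16.
D_1 = 0.4846
D_2 = 0.5728
D_3 = 0.6771
Terminal value at t=3: TV = D_4/(r−g) = 0.7062/(0.16−0.043) = 6.0358
P₀ = 0.4846/(1+0.16)^1 + 0.5728/(1+0.16)^2 + 0.6771/(1+0.16)^3 + 6.0358/(1+0.16)^3 = 5.1441

£5.14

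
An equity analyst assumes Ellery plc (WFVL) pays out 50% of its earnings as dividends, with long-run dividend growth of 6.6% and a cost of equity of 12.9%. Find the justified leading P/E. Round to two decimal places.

7.94

Justified leading P/E = b/(r−g) = 0.50/(0.129−0.066) = 7.9365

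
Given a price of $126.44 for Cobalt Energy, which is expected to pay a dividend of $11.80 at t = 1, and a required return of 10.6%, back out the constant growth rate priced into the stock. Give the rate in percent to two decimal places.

From P₀ = D₁/(r − g), the implied growth is g = r − D₁/P₀.
g = 0.106 − 11.80/126.44 = 0.106 − 0.09332 = 0.01268

1.27%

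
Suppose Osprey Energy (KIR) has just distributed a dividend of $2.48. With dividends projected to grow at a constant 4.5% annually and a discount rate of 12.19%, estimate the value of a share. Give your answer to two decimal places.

$33.70

Gordon growth model: P₀ = D₁/(r − g). D₁ = 2.48 × (1 + 0.045) = 2.5916.
P₀ = 2.5916 / (0.1219 − 0.045) = 2.5916 / 0.0769 = 33.7009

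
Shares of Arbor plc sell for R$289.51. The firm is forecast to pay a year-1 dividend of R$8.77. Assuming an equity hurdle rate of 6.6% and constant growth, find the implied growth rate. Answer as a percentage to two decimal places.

From P₀ = D₁/(r − g), the implied growth is g = r − D₁/P₀.
g = 0.066 − 8.77/289.51 = 0.066 − 0.03029 = 0.03571

3.57%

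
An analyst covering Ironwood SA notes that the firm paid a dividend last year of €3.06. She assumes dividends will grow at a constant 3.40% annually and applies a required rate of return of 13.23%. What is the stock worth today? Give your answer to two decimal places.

€32.19

Gordon growth model: P₀ = D₁/(r − g). D₁ = 3.06 × (1 + 0.034) = 3.1640.
P₀ = 3.1640 / (0.1323 − 0.034) = 3.1640 / 0.0983 = 32.1876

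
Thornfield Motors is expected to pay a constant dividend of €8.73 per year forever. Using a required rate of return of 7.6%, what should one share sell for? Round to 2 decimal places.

€114.87

Zero-growth DDM (perpetuity): P₀ = D/r = 8.73 / 0.076 = 114.8684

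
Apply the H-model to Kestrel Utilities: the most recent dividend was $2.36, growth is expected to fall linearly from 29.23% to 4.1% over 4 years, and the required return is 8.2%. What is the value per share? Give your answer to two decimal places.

$88.85

H-model: P₀ = D₀[(1+g_L) + H(g_S−g_L)]/(r−g_L), with H = 4/2 = 2.
P₀ = 2.36 × [(1+0.041) + 2×(0.2923−0.041)] / (0.082−0.041)
   = 2.36 × 1.5436 / 0.041 = 88.8511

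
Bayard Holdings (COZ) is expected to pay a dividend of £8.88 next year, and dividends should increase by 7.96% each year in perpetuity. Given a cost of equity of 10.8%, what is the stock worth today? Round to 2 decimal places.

Gordon growth model: P₀ = D₁/(r − g), with D₁ = 8.88 given directly.
P₀ = 8.8800 / (0.108 − 0.0796) = 8.8800 / 0.0284 = 312.6761

£312.68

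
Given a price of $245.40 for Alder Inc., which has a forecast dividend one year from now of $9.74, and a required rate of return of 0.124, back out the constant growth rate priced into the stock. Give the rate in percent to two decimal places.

8.43%

From P₀ = D₁/(r − g), the implied growth is g = r − D₁/P₀.
g = 0.124 − 9.74/245.40 = 0.124 − 0.03969 = 0.08431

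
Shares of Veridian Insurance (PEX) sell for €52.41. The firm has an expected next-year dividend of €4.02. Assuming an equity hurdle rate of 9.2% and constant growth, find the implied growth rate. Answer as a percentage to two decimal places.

1.53%

From P₀ = D₁/(r − g), the implied growth is g = r − D₁/P₀.
g = 0.092 − 4.02/52.41 = 0.092 − 0.07670 = 0.01530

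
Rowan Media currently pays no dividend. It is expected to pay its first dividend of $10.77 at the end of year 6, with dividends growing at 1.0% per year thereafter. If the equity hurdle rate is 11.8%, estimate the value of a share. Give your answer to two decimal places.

Deferred-dividend DDM. At t=5 the remaining stream is a growing perpetuity with first payment D_6 = 10.77.
V_5 = D_6/(r−g) = 10.77/(0.118−0.01) = 99.7222
P₀ = V_5/(1+r)^5 = 99.7222/(1+0.118)^5 = 57.0930

$57.09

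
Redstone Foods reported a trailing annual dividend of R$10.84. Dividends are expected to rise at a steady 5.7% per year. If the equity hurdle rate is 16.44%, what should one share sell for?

R$106.68

Gordon growth model: P₀ = D₁/(r − g). D₁ = 10.84 × (1 + 0.057) = 11.4579.
P₀ = 11.4579 / (0.1644 − 0.057) = 11.4579 / 0.1074 = 106.6842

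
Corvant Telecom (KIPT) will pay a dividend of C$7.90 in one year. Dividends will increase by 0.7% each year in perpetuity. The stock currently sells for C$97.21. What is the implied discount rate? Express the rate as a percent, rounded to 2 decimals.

Rearranging the constant-growth DDM: r = D₁/P₀ + g.
r = 7.9000 / 97.21 + 0.007 = 0.08127 + 0.007 = 0.08827

8.83%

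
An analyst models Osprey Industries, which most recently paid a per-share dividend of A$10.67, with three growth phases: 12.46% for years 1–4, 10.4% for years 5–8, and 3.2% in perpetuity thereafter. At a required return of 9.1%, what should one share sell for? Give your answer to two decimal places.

A$316.64

Three-stage DDM. Project D₁…D_8; terminal Gordon value at t=8 with g = 0.032; discount at r = 0.091.
D_1 = 11.9995
D_2 = 13.4946
D_3 = 15.1760
D_4 = 17.0670
D_5 = 18.8419
D_6 = 20.8015
D_7 = 22.9649
D_8 = 25.3532
TV_8 = 26.1645/(0.091−0.032) = 443.4664
P₀ = Σ Dₜ/(1+r)ᵗ + TV_8/(1+r)^8 = 316.6412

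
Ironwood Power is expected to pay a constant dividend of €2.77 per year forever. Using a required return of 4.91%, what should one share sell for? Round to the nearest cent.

€56.42

Zero-growth DDM (perpetuity): P₀ = D/r = 2.77 / 0.0491 = 56.4155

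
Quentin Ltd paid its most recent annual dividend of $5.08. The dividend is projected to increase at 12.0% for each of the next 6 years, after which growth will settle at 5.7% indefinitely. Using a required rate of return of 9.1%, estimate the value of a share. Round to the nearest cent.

Two-stage DDM. Project D₁…D_6 at 0.12, terminal growth 0.057, discount at r = 0.091.
D_1 = 5.6896
D_2 = 6.3724
D_3 = 7.1370
D_4 = 7.9935
D_5 = 8.9527
D_6 = 10.0270
Terminal value at t=6: TV = D_7/(r−g) = 10.5986/(0.091−0.057) = 311.7223
P₀ = 5.6896/(1+0.091)^1 + 6.3724/(1+0.091)^2 + 7.1370/(1+0.091)^3 + 7.9935/(1+0.091)^4 + 8.9527/(1+0.091)^5 + 10.0270/(1+0.091)^6 + 311.7223/(1+0.091)^6 = 218.2947

$218.29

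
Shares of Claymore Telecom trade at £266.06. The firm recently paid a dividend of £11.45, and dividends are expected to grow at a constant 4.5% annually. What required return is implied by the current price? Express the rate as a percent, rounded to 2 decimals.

Rearranging the constant-growth DDM: r = D₁/P₀ + g.
D₁ = 11.45 × (1 + 0.045) = 11.9652.
r = 11.9652 / 266.06 + 0.045 = 0.04497 + 0.045 = 0.08997

9.00%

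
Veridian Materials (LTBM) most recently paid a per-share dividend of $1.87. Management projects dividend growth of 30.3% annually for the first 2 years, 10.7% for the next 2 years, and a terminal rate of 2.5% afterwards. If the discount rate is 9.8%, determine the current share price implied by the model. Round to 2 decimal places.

Three-stage DDM. Project D₁…D_4; terminal Gordon value at t=4 with g = 0.025; discount at r = 0.098.
D_1 = 2.4366
D_2 = 3.1749
D_3 = 3.5146
D_4 = 3.8907
TV_4 = 3.9879/(0.098−0.025) = 54.6294
P₀ = Σ Dₜ/(1+r)ᵗ + TV_4/(1+r)^4 = 47.7697

$47.77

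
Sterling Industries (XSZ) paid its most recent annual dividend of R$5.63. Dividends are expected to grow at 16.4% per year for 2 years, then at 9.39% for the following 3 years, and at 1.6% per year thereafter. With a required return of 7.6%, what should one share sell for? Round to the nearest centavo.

R$150.34

Three-stage DDM. Project D₁…D_5; terminal Gordon value at t=5 with g = 0.016; discount at r = 0.076.
D_1 = 6.5533
D_2 = 7.6281
D_3 = 8.3443
D_4 = 9.1279
D_5 = 9.9850
TV_5 = 10.1447/(0.076−0.016) = 169.0790
P₀ = Σ Dₜ/(1+r)ᵗ + TV_5/(1+r)^5 = 150.3368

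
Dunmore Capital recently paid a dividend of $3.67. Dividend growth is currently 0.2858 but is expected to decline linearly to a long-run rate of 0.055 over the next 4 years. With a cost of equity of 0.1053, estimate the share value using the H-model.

H-model: P₀ = D₀[(1+g_L) + H(g_S−g_L)]/(r−g_L), with H = 4/2 = 2.
P₀ = 3.67 × [(1+0.055) + 2×(0.2858−0.055)] / (0.1053−0.055)
   = 3.67 × 1.5166 / 0.0503 = 110.6545

$110.65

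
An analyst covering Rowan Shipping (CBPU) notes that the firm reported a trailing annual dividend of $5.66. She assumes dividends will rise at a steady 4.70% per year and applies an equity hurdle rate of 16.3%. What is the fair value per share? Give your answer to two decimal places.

Gordon growth model: P₀ = D₁/(r − g). D₁ = 5.66 × (1 + 0.047) = 5.9260.
P₀ = 5.9260 / (0.163 − 0.047) = 5.9260 / 0.116 = 51.0864

$51.09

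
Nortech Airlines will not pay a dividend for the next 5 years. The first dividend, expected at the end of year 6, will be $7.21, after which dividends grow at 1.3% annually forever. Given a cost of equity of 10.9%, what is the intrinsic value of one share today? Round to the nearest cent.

$44.77

Deferred-dividend DDM. At t=5 the remaining stream is a growing perpetuity with first payment D_6 = 7.21.
V_5 = D_6/(r−g) = 7.21/(0.109−0.013) = 75.1042
P₀ = V_5/(1+r)^5 = 75.1042/(1+0.109)^5 = 44.7720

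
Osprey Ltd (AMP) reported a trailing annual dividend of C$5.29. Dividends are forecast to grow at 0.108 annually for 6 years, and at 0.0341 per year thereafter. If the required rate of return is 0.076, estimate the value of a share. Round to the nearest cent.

C$190.87

Two-stage DDM. Project D₁…D_6 at 0.108, terminal growth 0.0341, discount at r = 0.076.
D_1 = 5.8613
D_2 = 6.4943
D_3 = 7.1957
D_4 = 7.9729
D_5 = 8.8339
D_6 = 9.7880
Terminal value at t=6: TV = D_7/(r−g) = 10.1218/(0.076−0.0341) = 241.5699
P₀ = 5.8613/(1+0.076)^1 + 6.4943/(1+0.076)^2 + 7.1957/(1+0.076)^3 + 7.9729/(1+0.076)^4 + 8.8339/(1+0.076)^5 + 9.7880/(1+0.076)^6 + 241.5699/(1+0.076)^6 = 190.8697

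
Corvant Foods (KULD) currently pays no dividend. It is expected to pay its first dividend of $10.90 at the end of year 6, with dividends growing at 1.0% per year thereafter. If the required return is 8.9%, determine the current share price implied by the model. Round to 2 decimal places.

$90.09

Deferred-dividend DDM. At t=5 the remaining stream is a growing perpetuity with first payment D_6 = 10.90.
V_5 = D_6/(r−g) = 10.90/(0.089−0.01) = 137.9747
P₀ = V_5/(1+r)^5 = 137.9747/(1+0.089)^5 = 90.0866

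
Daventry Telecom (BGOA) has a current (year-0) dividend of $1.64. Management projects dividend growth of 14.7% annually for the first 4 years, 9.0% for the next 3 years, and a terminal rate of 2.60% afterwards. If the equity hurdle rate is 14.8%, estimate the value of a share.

$22.73

Three-stage DDM. Project D₁…D_7; terminal Gordon value at t=7 with g = 0.026; discount at r = 0.148.
D_1 = 1.8811
D_2 = 2.1576
D_3 = 2.4748
D_4 = 2.8386
D_5 = 3.0940
D_6 = 3.3725
D_7 = 3.6760
TV_7 = 3.7716/(0.148−0.026) = 30.9147
P₀ = Σ Dₜ/(1+r)ᵗ + TV_7/(1+r)^7 = 22.7341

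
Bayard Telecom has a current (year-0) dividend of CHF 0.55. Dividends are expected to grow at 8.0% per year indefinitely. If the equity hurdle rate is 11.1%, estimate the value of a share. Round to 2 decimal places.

Gordon growth model: P₀ = D₁/(r − g). D₁ = 0.55 × (1 + 0.08) = 0.5940.
P₀ = 0.5940 / (0.111 − 0.08) = 0.5940 / 0.031 = 19.1613

CHF 19.16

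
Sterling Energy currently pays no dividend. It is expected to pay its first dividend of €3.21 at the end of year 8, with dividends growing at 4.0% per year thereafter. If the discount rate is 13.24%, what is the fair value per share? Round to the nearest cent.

€14.55

Deferred-dividend DDM. At t=7 the remaining stream is a growing perpetuity with first payment D_8 = 3.21.
V_7 = D_8/(r−g) = 3.21/(0.1324−0.04) = 34.7403
P₀ = V_7/(1+r)^7 = 34.7403/(1+0.1324)^7 = 14.5490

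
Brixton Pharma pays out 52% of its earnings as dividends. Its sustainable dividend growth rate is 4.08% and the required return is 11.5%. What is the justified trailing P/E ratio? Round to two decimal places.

Justified trailing P/E = b(1+g)/(r−g) = 0.52×(1+0.0408)/(0.115−0.0408) = 7.2940

7.29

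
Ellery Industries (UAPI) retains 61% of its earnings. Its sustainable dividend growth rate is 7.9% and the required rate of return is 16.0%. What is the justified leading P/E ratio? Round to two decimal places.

4.81

Payout ratio b = 1 − 0.61 = 0.39.
Justified leading P/E = b/(r−g) = 0.39/(0.16−0.079) = 4.8148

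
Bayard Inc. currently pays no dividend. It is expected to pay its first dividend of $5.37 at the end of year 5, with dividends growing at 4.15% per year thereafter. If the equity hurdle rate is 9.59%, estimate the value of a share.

$68.44

Deferred-dividend DDM. At t=4 the remaining stream is a growing perpetuity with first payment D_5 = 5.37.
V_4 = D_5/(r−g) = 5.37/(0.0959−0.0415) = 98.7132
P₀ = V_4/(1+r)^4 = 98.7132/(1+0.0959)^4 = 68.4371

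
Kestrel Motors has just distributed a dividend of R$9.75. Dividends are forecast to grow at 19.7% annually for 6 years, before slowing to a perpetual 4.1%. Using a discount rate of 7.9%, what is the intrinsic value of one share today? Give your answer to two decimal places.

Two-stage DDM. Project D₁…D_6 at 0.197, terminal growth 0.041, discount at r = 0.079.
D_1 = 11.6707
D_2 = 13.9699
D_3 = 16.7220
D_4 = 20.0162
D_5 = 23.9594
D_6 = 28.6794
Terminal value at t=6: TV = D_7/(r−g) = 29.8552/(0.079−0.041) = 785.6636
P₀ = 11.6707/(1+0.079)^1 + 13.9699/(1+0.079)^2 + 16.7220/(1+0.079)^3 + 20.0162/(1+0.079)^4 + 23.9594/(1+0.079)^5 + 28.6794/(1+0.079)^6 + 785.6636/(1+0.079)^6 = 583.3104

R$583.31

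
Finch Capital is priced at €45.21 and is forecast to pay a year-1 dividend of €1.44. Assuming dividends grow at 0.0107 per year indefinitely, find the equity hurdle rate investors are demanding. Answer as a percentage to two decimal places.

Rearranging the constant-growth DDM: r = D₁/P₀ + g.
r = 1.4400 / 45.21 + 0.0107 = 0.03185 + 0.0107 = 0.04255

4.26%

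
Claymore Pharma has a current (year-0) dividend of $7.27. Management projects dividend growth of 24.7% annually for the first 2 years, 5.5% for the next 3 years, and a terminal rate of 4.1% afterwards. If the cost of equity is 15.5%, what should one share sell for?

$96.57

Three-stage DDM. Project D₁…D_5; terminal Gordon value at t=5 with g = 0.041; discount at r = 0.155.
D_1 = 9.0657
D_2 = 11.3049
D_3 = 11.9267
D_4 = 12.5827
D_5 = 13.2747
TV_5 = 13.8190/(0.155−0.041) = 121.2190
P₀ = Σ Dₜ/(1+r)ᵗ + TV_5/(1+r)^5 = 96.5666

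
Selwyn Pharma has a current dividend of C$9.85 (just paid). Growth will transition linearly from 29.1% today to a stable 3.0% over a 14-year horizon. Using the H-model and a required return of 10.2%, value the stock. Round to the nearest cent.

C$390.85

H-model: P₀ = D₀[(1+g_L) + H(g_S−g_L)]/(r−g_L), with H = 14/2 = 7.
P₀ = 9.85 × [(1+0.03) + 7×(0.291−0.03)] / (0.102−0.03)
   = 9.85 × 2.8570 / 0.072 = 390.8535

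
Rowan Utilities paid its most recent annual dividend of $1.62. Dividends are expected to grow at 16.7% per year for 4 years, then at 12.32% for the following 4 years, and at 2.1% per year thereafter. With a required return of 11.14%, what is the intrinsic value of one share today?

Three-stage DDM. Project D₁…D_8; terminal Gordon value at t=8 with g = 0.021; discount at r = 0.1114.
D_1 = 1.8905
D_2 = 2.2063
D_3 = 2.5747
D_4 = 3.0047
D_5 = 3.3749
D_6 = 3.7906
D_7 = 4.2576
D_8 = 4.7822
TV_8 = 4.8826/(0.1114−0.021) = 54.0112
P₀ = Σ Dₜ/(1+r)ᵗ + TV_8/(1+r)^8 = 38.6224

$38.62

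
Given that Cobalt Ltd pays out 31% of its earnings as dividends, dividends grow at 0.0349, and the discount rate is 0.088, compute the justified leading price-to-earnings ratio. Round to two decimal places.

5.84

Justified leading P/E = b/(r−g) = 0.31/(0.088−0.0349) = 5.8380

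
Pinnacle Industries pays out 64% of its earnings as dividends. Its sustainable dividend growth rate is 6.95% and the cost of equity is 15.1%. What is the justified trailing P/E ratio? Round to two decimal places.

Justified trailing P/E = b(1+g)/(r−g) = 0.64×(1+0.0695)/(0.151−0.0695) = 8.3985

8.40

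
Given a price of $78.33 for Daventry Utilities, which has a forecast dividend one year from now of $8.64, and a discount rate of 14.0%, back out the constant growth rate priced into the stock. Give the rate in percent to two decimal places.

2.97%

From P₀ = D₁/(r − g), the implied growth is g = r − D₁/P₀.
g = 0.14 − 8.64/78.33 = 0.14 − 0.11030 = 0.02970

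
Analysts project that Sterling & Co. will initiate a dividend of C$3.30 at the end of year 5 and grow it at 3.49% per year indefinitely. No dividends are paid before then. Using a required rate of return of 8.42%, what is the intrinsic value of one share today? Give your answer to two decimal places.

C$48.44

Deferred-dividend DDM. At t=4 the remaining stream is a growing perpetuity with first payment D_5 = 3.30.
V_4 = D_5/(r−g) = 3.30/(0.0842−0.0349) = 66.9371
P₀ = V_4/(1+r)^4 = 66.9371/(1+0.0842)^4 = 48.4428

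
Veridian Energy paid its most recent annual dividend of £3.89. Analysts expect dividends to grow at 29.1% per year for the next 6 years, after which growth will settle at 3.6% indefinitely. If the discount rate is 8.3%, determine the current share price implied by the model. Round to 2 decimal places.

Two-stage DDM. Project D₁…D_6 at 0.291, terminal growth 0.036, discount at r = 0.083.
D_1 = 5.0220
D_2 = 6.4834
D_3 = 8.3701
D_4 = 10.8057
D_5 = 13.9502
D_6 = 18.0097
Terminal value at t=6: TV = D_7/(r−g) = 18.6581/(0.083−0.036) = 396.9803
P₀ = 5.0220/(1+0.083)^1 + 6.4834/(1+0.083)^2 + 8.3701/(1+0.083)^3 + 10.8057/(1+0.083)^4 + 13.9502/(1+0.083)^5 + 18.0097/(1+0.083)^6 + 396.9803/(1+0.083)^6 = 291.1702

£291.17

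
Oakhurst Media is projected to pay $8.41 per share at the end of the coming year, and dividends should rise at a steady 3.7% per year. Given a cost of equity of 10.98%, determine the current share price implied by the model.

Gordon growth model: P₀ = D₁/(r − g), with D₁ = 8.41 given directly.
P₀ = 8.4100 / (0.1098 − 0.037) = 8.4100 / 0.0728 = 115.5220

$115.52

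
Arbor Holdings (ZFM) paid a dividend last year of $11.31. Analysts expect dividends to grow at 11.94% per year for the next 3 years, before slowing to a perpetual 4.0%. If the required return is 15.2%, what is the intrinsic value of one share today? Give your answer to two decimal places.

Two-stage DDM. Project D₁…D_3 at 0.1194, terminal growth 0.04, discount at r = 0.152.
D_1 = 12.6604
D_2 = 14.1721
D_3 = 15.8642
Terminal value at t=3: TV = D_4/(r−g) = 16.4988/(0.152−0.04) = 147.3105
P₀ = 12.6604/(1+0.152)^1 + 14.1721/(1+0.152)^2 + 15.8642/(1+0.152)^3 + 147.3105/(1+0.152)^3 = 128.4011

$128.40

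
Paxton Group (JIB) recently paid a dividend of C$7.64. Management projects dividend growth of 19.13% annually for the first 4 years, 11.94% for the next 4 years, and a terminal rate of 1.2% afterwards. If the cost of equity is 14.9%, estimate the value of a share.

C$125.33

Three-stage DDM. Project D₁…D_8; terminal Gordon value at t=8 with g = 0.012; discount at r = 0.149.
D_1 = 9.1015
D_2 = 10.8427
D_3 = 12.9169
D_4 = 15.3878
D_5 = 17.2252
D_6 = 19.2818
D_7 = 21.5841
D_8 = 24.1612
TV_8 = 24.4512/(0.149−0.012) = 178.4757
P₀ = Σ Dₜ/(1+r)ᵗ + TV_8/(1+r)^8 = 125.3279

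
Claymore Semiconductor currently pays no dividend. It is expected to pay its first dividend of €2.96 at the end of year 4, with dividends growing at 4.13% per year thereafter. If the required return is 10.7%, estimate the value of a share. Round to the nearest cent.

€33.21

Deferred-dividend DDM. At t=3 the remaining stream is a growing perpetuity with first payment D_4 = 2.96.
V_3 = D_4/(r−g) = 2.96/(0.107−0.0413) = 45.0533
P₀ = V_3/(1+r)^3 = 45.0533/(1+0.107)^3 = 33.2111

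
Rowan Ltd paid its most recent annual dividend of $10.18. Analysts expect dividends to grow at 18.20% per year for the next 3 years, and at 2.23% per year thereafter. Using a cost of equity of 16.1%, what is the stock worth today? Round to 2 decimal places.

$110.84

Two-stage DDM. Project D₁…D_3 at 0.182, terminal growth 0.0223, discount at r = 0.161.
D_1 = 12.0328
D_2 = 14.2227
D_3 = 16.8113
Terminal value at t=3: TV = D_4/(r−g) = 17.1861/(0.161−0.0223) = 123.9088
P₀ = 12.0328/(1+0.161)^1 + 14.2227/(1+0.161)^2 + 16.8113/(1+0.161)^3 + 123.9088/(1+0.161)^3 = 110.8364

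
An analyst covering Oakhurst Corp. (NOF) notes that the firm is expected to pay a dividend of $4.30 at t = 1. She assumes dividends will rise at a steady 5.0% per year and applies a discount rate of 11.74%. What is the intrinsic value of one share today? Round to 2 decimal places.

$63.80

Gordon growth model: P₀ = D₁/(r − g), with D₁ = 4.30 given directly.
P₀ = 4.3000 / (0.1174 − 0.05) = 4.3000 / 0.0674 = 63.7982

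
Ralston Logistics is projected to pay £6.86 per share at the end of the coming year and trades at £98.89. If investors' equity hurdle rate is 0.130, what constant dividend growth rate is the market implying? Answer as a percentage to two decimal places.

From P₀ = D₁/(r − g), the implied growth is g = r − D₁/P₀.
g = 0.13 − 6.86/98.89 = 0.13 − 0.06937 = 0.06063

6.06%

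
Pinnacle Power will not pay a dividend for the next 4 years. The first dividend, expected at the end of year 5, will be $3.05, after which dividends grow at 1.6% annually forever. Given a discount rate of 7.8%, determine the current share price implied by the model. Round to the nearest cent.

Deferred-dividend DDM. At t=4 the remaining stream is a growing perpetuity with first payment D_5 = 3.05.
V_4 = D_5/(r−g) = 3.05/(0.078−0.016) = 49.1935
P₀ = V_4/(1+r)^4 = 49.1935/(1+0.078)^4 = 36.4278

$36.43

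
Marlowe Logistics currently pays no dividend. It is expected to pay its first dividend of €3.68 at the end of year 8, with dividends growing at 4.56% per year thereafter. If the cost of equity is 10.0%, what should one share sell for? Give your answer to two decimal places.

Deferred-dividend DDM. At t=7 the remaining stream is a growing perpetuity with first payment D_8 = 3.68.
V_7 = D_8/(r−g) = 3.68/(0.1−0.0456) = 67.6471
P₀ = V_7/(1+r)^7 = 67.6471/(1+0.1)^7 = 34.7136

€34.71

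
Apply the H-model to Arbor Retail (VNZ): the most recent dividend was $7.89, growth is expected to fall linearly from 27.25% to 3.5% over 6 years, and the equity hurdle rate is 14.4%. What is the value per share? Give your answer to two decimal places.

$126.49

H-model: P₀ = D₀[(1+g_L) + H(g_S−g_L)]/(r−g_L), with H = 6/2 = 3.
P₀ = 7.89 × [(1+0.035) + 3×(0.2725−0.035)] / (0.144−0.035)
   = 7.89 × 1.7475 / 0.109 = 126.4933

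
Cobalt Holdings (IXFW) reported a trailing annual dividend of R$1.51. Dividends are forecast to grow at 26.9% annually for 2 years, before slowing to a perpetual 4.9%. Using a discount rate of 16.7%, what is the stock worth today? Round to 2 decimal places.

Two-stage DDM. Project D₁…D_2 at 0.269, terminal growth 0.049, discount at r = 0.167.
D_1 = 1.9162
D_2 = 2.4316
Terminal value at t=2: TV = D_3/(r−g) = 2.5508/(0.167−0.049) = 21.6169
P₀ = 1.9162/(1+0.167)^1 + 2.4316/(1+0.167)^2 + 21.6169/(1+0.167)^2 = 19.3002

R$19.30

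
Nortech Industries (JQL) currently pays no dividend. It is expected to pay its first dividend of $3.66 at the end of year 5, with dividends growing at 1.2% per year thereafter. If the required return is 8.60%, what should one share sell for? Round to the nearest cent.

Deferred-dividend DDM. At t=4 the remaining stream is a growing perpetuity with first payment D_5 = 3.66.
V_4 = D_5/(r−g) = 3.66/(0.086−0.012) = 49.4595
P₀ = V_4/(1+r)^4 = 49.4595/(1+0.086)^4 = 35.5574

$35.56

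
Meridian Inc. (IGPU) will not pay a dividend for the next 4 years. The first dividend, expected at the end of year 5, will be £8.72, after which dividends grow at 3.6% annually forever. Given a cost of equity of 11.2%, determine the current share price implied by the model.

£75.04

Deferred-dividend DDM. At t=4 the remaining stream is a growing perpetuity with first payment D_5 = 8.72.
V_4 = D_5/(r−g) = 8.72/(0.112−0.036) = 114.7368
P₀ = V_4/(1+r)^4 = 114.7368/(1+0.112)^4 = 75.0384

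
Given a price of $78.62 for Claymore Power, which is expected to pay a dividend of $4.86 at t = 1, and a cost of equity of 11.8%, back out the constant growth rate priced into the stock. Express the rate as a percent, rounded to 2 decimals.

5.62%

From P₀ = D₁/(r − g), the implied growth is g = r − D₁/P₀.
g = 0.118 − 4.86/78.62 = 0.118 − 0.06182 = 0.05618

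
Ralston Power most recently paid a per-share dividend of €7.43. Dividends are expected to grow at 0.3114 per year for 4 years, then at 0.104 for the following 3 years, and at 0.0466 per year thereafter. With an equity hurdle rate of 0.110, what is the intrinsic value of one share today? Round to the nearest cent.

€323.94

Three-stage DDM. Project D₁…D_7; terminal Gordon value at t=7 with g = 0.0466; discount at r = 0.11.
D_1 = 9.7437
D_2 = 12.7779
D_3 = 16.7569
D_4 = 21.9750
D_5 = 24.2604
D_6 = 26.7835
D_7 = 29.5690
TV_7 = 30.9469/(0.11−0.0466) = 488.1218
P₀ = Σ Dₜ/(1+r)ᵗ + TV_7/(1+r)^7 = 323.9442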